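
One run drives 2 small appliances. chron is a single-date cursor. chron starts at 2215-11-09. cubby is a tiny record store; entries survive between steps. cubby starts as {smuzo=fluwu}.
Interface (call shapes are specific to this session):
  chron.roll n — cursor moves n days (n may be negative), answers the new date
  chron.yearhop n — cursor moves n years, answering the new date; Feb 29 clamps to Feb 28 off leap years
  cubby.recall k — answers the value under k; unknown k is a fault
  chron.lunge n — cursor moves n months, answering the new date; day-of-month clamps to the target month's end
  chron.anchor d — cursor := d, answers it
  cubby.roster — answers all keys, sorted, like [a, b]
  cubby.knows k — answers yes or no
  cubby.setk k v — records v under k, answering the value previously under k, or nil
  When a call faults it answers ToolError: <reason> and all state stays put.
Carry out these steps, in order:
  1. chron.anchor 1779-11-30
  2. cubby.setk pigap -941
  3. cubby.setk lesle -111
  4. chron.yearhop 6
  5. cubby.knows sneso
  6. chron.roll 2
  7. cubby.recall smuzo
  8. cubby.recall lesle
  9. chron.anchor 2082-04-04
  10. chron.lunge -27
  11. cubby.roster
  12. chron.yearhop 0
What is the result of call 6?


Answer: 1785-12-02

Derivation:
Next I call chron.anchor passing d→1779-11-30, and observe 1779-11-30.
I invoke cubby.setk passing k→pigap, v→-941, → nil.
I invoke cubby.setk passing k→lesle, v→-111, → nil.
Next I call chron.yearhop passing n→6, and see 1785-11-30.
Calling cubby.knows passing k→sneso, which returns no.
Next I call chron.roll passing n→2, yielding 1785-12-02.
Now I run cubby.recall passing k→smuzo, yielding fluwu.
Then cubby.recall passing k→lesle, and get -111.
Using chron.anchor passing d→2082-04-04, and observe 2082-04-04.
Invoking chron.lunge passing n→-27, giving 2080-01-04.
I use cubby.roster, yielding [lesle, pigap, smuzo].
Using chron.yearhop passing n→0, — result: 2080-01-04.


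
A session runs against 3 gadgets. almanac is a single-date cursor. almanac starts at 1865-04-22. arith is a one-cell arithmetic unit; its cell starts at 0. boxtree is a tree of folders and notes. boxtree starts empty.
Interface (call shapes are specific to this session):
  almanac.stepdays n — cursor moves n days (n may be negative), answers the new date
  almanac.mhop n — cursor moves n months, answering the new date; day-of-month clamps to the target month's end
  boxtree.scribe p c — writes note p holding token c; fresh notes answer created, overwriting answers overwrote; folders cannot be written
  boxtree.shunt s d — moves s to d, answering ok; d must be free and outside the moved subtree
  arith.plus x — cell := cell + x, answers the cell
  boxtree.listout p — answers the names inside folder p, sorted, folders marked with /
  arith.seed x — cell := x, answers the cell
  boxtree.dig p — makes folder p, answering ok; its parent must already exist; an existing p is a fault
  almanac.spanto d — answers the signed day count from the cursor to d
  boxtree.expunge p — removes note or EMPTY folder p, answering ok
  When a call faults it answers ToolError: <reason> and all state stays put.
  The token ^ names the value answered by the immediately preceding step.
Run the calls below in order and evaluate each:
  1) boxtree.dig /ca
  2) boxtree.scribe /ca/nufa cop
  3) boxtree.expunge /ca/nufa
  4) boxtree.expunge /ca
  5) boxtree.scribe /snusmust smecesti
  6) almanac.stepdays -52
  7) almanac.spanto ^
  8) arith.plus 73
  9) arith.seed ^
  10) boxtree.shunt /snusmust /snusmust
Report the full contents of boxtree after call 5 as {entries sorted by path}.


I use boxtree.dig with /ca, → ok.
Using boxtree.scribe with /ca/nufa, cop, which returns created.
I use boxtree.expunge with /ca/nufa, → ok.
Invoking boxtree.expunge with /ca: ok.
Using boxtree.scribe with /snusmust, smecesti, and see created.
I use almanac.stepdays with -52, — result: 1865-03-01.
Next I call almanac.spanto with ^, which returns 0.
I run arith.plus with 73, → 73.
I use arith.seed with ^, giving 73.
Now I run boxtree.shunt with /snusmust, /snusmust, and get ToolError: exists.

Answer: {snusmust=smecesti}


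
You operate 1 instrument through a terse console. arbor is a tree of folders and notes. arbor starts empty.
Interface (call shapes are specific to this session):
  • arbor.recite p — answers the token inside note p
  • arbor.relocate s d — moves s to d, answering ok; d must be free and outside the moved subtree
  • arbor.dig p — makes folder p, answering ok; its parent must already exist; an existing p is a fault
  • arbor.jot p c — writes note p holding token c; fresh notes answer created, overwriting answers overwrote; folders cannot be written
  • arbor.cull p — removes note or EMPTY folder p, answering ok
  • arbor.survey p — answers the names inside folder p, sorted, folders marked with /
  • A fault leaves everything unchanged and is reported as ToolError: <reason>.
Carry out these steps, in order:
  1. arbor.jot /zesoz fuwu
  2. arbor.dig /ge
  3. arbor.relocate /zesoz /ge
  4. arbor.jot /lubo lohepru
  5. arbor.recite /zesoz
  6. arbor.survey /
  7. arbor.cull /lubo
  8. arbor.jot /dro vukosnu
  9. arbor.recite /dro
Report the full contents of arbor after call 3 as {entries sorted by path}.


>> jot(/zesoz, fuwu)
<< created
>> dig(/ge)
<< ok
>> relocate(/zesoz, /ge)
<< ToolError: exists
>> jot(/lubo, lohepru)
<< created
>> recite(/zesoz)
<< fuwu
>> survey(/)
<< [ge/, lubo, zesoz]
>> cull(/lubo)
<< ok
>> jot(/dro, vukosnu)
<< created
>> recite(/dro)
<< vukosnu

Answer: {ge/, zesoz=fuwu}


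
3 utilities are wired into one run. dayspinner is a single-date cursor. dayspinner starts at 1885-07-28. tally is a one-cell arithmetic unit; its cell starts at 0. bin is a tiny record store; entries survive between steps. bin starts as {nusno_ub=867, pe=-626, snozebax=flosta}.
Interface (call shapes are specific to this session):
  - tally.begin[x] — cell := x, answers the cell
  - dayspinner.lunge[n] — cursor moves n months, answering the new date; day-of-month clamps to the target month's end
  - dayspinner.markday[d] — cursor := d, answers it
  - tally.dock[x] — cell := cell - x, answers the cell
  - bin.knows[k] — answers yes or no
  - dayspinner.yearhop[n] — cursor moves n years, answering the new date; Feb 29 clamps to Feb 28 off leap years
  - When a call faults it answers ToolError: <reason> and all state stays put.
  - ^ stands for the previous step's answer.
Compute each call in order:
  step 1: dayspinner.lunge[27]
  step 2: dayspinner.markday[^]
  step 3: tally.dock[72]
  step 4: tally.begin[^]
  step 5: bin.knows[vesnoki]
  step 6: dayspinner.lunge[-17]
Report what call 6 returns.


;; 1. dayspinner.lunge(n=27) == 1887-10-28
;; 2. dayspinner.markday(d=^) == 1887-10-28
;; 3. tally.dock(x=72) == -72
;; 4. tally.begin(x=^) == -72
;; 5. bin.knows(k=vesnoki) == no
;; 6. dayspinner.lunge(n=-17) == 1886-05-28

Answer: 1886-05-28


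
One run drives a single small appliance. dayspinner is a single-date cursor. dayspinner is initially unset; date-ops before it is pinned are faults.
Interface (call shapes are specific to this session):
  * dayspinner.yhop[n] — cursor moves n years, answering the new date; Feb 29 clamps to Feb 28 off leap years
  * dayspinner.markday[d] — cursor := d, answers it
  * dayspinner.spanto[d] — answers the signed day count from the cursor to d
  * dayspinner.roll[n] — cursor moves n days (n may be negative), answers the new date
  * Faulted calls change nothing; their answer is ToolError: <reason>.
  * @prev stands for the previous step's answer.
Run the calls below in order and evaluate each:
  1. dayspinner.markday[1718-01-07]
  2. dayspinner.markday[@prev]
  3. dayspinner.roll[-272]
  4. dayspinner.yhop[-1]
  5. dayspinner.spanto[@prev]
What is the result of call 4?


Answer: 1716-04-10

Derivation:
Do: markday[d=1718-01-07]
See: 1718-01-07
Do: markday[d=@prev]
See: 1718-01-07
Do: roll[n=-272]
See: 1717-04-10
Do: yhop[n=-1]
See: 1716-04-10
Do: spanto[d=@prev]
See: 0


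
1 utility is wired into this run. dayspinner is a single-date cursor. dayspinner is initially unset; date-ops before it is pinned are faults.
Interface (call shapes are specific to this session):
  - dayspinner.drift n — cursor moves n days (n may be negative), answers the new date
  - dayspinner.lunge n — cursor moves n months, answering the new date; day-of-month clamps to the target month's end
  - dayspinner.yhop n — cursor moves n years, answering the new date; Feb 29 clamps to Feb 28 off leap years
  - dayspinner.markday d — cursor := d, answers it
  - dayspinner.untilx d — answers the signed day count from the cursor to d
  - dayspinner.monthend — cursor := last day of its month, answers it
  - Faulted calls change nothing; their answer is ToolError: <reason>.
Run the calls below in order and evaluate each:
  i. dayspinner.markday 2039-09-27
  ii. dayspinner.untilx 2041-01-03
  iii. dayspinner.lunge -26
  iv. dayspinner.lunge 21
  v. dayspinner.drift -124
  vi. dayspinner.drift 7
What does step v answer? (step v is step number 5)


Answer: 2038-12-24

Derivation:
I use dayspinner.markday with d='2039-09-27', → 2039-09-27.
I try dayspinner.untilx with d='2041-01-03', and observe 464.
Using dayspinner.lunge with n='-26', and get 2037-07-27.
I use dayspinner.lunge with n='21', and get 2039-04-27.
Next I call dayspinner.drift with n='-124', — result: 2038-12-24.
I try dayspinner.drift with n='7', — result: 2038-12-31.


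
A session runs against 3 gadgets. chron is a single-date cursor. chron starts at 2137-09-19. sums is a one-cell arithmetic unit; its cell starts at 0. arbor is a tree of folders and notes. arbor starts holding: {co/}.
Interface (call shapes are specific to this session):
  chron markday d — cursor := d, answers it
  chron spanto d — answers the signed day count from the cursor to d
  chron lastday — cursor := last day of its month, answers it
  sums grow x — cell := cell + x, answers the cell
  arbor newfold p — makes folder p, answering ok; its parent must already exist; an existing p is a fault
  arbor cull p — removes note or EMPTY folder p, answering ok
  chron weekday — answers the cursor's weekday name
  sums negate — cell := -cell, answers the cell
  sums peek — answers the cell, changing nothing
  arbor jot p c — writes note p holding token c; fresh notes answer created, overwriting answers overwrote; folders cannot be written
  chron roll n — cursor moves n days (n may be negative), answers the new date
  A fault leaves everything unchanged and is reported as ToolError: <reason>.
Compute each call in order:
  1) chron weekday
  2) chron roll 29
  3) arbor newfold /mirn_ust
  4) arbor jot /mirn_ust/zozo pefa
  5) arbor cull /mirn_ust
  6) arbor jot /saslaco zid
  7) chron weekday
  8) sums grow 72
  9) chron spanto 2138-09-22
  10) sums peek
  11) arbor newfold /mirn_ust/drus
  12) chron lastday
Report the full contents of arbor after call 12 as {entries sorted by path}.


Answer: {co/, mirn_ust/, mirn_ust/drus/, mirn_ust/zozo=pefa, saslaco=zid}

Derivation:
Calling chron weekday, yielding Thursday.
I invoke chron roll using n: 29: 2137-10-18.
Next I call arbor newfold using p: /mirn_ust, — result: ok.
I use arbor jot using p: /mirn_ust/zozo, c: pefa, and see created.
Using arbor cull using p: /mirn_ust, and get ToolError: not empty.
Using arbor jot using p: /saslaco, c: zid: created.
I invoke chron weekday, and observe Friday.
I invoke sums grow using x: 72, yielding 72.
I use chron spanto using d: 2138-09-22, giving 339.
Using sums peek(), giving 72.
I invoke arbor newfold using p: /mirn_ust/drus, and see ok.
I call chron lastday(), which returns 2137-10-31.


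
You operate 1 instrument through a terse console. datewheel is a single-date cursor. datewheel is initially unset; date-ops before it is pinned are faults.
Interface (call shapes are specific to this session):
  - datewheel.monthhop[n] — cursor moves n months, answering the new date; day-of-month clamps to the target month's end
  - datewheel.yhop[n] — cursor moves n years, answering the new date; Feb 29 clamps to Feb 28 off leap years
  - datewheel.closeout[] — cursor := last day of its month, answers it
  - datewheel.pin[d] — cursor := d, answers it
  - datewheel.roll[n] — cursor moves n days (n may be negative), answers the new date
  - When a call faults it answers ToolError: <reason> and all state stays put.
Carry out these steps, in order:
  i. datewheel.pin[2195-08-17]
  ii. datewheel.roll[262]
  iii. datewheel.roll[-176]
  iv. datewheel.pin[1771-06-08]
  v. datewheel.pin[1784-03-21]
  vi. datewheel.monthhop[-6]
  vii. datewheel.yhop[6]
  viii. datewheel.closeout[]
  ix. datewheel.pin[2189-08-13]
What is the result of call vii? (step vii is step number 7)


Answer: 1789-09-21

Derivation:
I run datewheel.pin(d=2195-08-17), — result: 2195-08-17.
I invoke datewheel.roll(n=262): 2196-05-05.
Calling datewheel.roll(n=-176), giving 2195-11-11.
Calling datewheel.pin(d=1771-06-08), and get 1771-06-08.
I invoke datewheel.pin(d=1784-03-21), and get 1784-03-21.
I run datewheel.monthhop(n=-6), and get 1783-09-21.
Next I call datewheel.yhop(n=6), → 1789-09-21.
I invoke datewheel.closeout(), giving 1789-09-30.
I run datewheel.pin(d=2189-08-13), and get 2189-08-13.


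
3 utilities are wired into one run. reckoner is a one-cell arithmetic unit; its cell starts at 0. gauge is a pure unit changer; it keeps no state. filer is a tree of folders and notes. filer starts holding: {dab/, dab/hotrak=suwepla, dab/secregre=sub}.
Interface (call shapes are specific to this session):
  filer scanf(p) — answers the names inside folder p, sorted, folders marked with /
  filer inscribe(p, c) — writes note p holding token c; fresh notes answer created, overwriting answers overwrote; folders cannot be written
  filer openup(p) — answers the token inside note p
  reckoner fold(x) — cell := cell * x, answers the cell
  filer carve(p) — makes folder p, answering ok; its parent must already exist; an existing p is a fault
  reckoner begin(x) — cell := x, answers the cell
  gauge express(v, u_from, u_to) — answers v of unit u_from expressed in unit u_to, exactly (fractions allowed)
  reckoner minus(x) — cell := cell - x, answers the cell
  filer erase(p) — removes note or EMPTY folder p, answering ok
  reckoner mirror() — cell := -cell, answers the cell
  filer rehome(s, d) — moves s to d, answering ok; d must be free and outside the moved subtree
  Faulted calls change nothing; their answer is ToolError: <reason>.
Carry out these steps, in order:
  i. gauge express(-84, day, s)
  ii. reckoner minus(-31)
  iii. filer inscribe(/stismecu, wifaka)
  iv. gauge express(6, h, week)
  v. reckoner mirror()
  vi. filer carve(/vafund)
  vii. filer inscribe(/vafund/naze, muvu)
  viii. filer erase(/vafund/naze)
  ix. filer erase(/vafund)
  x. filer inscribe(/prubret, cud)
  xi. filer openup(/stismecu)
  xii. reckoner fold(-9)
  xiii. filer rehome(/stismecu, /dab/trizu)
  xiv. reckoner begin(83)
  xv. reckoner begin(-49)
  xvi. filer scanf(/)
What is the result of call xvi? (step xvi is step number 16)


Answer: [dab/, prubret]

Derivation:
Act: gauge express[v: -84; u_from: day; u_to: s]
Obs: -7257600
Act: reckoner minus[x: -31]
Obs: 31
Act: filer inscribe[p: /stismecu; c: wifaka]
Obs: created
Act: gauge express[v: 6; u_from: h; u_to: week]
Obs: 1/28
Act: reckoner mirror[]
Obs: -31
Act: filer carve[p: /vafund]
Obs: ok
Act: filer inscribe[p: /vafund/naze; c: muvu]
Obs: created
Act: filer erase[p: /vafund/naze]
Obs: ok
Act: filer erase[p: /vafund]
Obs: ok
Act: filer inscribe[p: /prubret; c: cud]
Obs: created
Act: filer openup[p: /stismecu]
Obs: wifaka
Act: reckoner fold[x: -9]
Obs: 279
Act: filer rehome[s: /stismecu; d: /dab/trizu]
Obs: ok
Act: reckoner begin[x: 83]
Obs: 83
Act: reckoner begin[x: -49]
Obs: -49
Act: filer scanf[p: /]
Obs: [dab/, prubret]


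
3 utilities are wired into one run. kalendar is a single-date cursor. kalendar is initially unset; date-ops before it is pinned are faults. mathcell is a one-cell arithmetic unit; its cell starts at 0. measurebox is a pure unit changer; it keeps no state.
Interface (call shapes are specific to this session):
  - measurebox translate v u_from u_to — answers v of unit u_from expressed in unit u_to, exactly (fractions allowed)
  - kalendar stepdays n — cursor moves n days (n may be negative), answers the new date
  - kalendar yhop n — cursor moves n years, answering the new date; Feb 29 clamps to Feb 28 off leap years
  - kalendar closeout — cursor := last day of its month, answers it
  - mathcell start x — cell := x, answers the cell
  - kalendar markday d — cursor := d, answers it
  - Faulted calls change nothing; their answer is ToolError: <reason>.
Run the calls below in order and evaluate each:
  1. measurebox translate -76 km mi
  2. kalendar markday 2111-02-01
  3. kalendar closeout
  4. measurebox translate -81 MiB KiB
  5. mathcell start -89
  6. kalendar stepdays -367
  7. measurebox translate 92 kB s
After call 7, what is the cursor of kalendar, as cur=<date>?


~$ measurebox translate v: -76 u_from: km u_to: mi
= -593750/12573
~$ kalendar markday d: 2111-02-01
= 2111-02-01
~$ kalendar closeout
= 2111-02-28
~$ measurebox translate v: -81 u_from: MiB u_to: KiB
= -82944
~$ mathcell start x: -89
= -89
~$ kalendar stepdays n: -367
= 2110-02-26
~$ measurebox translate v: 92 u_from: kB u_to: s
= ToolError: incompatible units

Answer: cur=2110-02-26


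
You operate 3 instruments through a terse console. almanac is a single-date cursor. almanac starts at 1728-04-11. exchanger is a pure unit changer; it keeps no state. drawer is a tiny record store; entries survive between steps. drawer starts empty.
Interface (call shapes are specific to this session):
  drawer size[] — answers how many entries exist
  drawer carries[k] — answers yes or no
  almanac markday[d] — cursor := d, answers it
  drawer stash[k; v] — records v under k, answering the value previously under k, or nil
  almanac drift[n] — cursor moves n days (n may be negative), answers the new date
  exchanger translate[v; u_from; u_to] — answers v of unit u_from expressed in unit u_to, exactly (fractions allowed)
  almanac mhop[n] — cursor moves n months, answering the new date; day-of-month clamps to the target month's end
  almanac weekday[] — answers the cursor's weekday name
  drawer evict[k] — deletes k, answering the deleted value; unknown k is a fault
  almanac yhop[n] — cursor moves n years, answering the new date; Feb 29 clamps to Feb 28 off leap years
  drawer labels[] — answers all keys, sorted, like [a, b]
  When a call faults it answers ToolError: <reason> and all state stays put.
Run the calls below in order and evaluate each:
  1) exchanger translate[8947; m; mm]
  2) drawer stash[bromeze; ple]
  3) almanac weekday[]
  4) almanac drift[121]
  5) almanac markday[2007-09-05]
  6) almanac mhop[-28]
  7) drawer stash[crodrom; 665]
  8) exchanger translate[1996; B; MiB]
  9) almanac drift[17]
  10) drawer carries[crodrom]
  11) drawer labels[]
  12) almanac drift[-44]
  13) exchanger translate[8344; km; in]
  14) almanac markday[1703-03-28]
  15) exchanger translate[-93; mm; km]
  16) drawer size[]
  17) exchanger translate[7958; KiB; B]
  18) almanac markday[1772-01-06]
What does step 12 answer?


I invoke exchanger translate on 8947, m, mm, — result: 8947000.
I use drawer stash on bromeze, ple, yielding nil.
I try almanac weekday(), → Sunday.
I use almanac drift on 121: 1728-08-10.
Using almanac markday on 2007-09-05, which returns 2007-09-05.
I run almanac mhop on -28: 2005-05-05.
Then drawer stash on crodrom, 665: nil.
Calling exchanger translate on 1996, B, MiB, and see 499/262144.
I try almanac drift on 17, and observe 2005-05-22.
I try drawer carries on crodrom, — result: yes.
I call drawer labels(), yielding [bromeze, crodrom].
Then almanac drift on -44, giving 2005-04-08.
I call exchanger translate on 8344, km, in, yielding 41720000000/127.
I try almanac markday on 1703-03-28, yielding 1703-03-28.
I try exchanger translate on -93, mm, km, — result: -93/1000000.
Invoking drawer size, yielding 2.
Next I call exchanger translate on 7958, KiB, B, and observe 8148992.
I try almanac markday on 1772-01-06: 1772-01-06.

Answer: 2005-04-08


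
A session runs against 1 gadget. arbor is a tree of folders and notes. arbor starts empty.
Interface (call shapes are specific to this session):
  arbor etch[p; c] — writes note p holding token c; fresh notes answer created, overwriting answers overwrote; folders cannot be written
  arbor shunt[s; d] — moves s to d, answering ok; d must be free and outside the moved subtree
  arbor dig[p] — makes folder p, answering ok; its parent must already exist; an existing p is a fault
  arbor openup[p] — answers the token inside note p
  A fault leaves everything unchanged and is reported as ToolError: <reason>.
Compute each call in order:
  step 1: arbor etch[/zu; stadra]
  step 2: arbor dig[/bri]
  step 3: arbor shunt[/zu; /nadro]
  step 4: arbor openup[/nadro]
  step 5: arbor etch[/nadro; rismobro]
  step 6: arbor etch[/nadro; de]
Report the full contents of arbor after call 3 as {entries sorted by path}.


→ arbor etch(p=/zu, c=stadra)
← created
→ arbor dig(p=/bri)
← ok
→ arbor shunt(s=/zu, d=/nadro)
← ok
→ arbor openup(p=/nadro)
← stadra
→ arbor etch(p=/nadro, c=rismobro)
← overwrote
→ arbor etch(p=/nadro, c=de)
← overwrote

Answer: {bri/, nadro=stadra}


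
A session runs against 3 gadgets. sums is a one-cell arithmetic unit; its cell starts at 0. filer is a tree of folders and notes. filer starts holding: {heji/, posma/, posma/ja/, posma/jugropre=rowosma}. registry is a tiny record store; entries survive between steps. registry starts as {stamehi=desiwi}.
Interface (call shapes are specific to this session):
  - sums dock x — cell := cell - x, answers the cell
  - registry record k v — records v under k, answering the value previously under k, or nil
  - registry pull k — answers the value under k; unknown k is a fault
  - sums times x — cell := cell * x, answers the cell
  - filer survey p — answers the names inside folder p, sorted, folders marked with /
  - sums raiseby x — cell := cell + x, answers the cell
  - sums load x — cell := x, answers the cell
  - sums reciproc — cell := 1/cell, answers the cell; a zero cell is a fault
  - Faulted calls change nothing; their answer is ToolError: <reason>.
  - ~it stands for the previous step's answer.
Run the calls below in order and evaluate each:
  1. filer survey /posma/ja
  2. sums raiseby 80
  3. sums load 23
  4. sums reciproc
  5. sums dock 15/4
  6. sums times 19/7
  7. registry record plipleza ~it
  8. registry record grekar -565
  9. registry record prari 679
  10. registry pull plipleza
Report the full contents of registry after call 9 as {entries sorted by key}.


Answer: {grekar=-565, plipleza=-6479/644, prari=679, stamehi=desiwi}

Derivation:
% filer survey p='/posma/ja'
= []
% sums raiseby x='80'
= 80
% sums load x='23'
= 23
% sums reciproc
= 1/23
% sums dock x='15/4'
= -341/92
% sums times x='19/7'
= -6479/644
% registry record k='plipleza' v='~it'
= nil
% registry record k='grekar' v='-565'
= nil
% registry record k='prari' v='679'
= nil
% registry pull k='plipleza'
= -6479/644


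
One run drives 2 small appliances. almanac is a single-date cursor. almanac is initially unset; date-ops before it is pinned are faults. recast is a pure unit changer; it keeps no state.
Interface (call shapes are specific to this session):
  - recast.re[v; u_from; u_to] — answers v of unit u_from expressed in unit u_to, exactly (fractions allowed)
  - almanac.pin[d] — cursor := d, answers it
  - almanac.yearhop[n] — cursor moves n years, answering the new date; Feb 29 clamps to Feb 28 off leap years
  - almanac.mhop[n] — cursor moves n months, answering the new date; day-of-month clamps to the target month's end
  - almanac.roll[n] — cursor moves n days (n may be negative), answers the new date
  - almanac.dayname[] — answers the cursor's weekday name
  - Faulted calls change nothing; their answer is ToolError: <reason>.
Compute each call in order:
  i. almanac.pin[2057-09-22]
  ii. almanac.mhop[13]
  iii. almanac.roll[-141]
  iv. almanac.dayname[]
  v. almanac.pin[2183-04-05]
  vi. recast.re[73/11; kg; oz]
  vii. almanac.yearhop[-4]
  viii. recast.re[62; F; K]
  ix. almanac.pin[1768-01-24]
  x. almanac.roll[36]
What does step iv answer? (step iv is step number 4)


! pin(d: 2057-09-22) == 2057-09-22
! mhop(n: 13) == 2058-10-22
! roll(n: -141) == 2058-06-03
! dayname() == Monday
! pin(d: 2183-04-05) == 2183-04-05
! re(v: 73/11, u_from: kg, u_to: oz) == 116800000000/498951607
! yearhop(n: -4) == 2179-04-05
! re(v: 62, u_from: F, u_to: K) == 17389/60
! pin(d: 1768-01-24) == 1768-01-24
! roll(n: 36) == 1768-02-29

Answer: Monday


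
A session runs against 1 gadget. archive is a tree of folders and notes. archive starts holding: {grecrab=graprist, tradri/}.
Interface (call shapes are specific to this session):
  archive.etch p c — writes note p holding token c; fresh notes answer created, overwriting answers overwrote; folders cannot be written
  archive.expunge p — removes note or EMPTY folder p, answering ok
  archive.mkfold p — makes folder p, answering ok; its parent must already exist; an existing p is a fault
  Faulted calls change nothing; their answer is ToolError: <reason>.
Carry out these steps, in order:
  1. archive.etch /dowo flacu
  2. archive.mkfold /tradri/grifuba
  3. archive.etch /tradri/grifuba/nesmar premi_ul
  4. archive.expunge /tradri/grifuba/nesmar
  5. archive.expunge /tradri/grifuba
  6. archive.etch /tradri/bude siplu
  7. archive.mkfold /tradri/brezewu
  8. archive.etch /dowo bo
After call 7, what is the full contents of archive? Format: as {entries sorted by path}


Answer: {dowo=flacu, grecrab=graprist, tradri/, tradri/brezewu/, tradri/bude=siplu}

Derivation:
[in] etch p='/dowo' c='flacu'
= created
[in] mkfold p='/tradri/grifuba'
= ok
[in] etch p='/tradri/grifuba/nesmar' c='premi_ul'
= created
[in] expunge p='/tradri/grifuba/nesmar'
= ok
[in] expunge p='/tradri/grifuba'
= ok
[in] etch p='/tradri/bude' c='siplu'
= created
[in] mkfold p='/tradri/brezewu'
= ok
[in] etch p='/dowo' c='bo'
= overwrote


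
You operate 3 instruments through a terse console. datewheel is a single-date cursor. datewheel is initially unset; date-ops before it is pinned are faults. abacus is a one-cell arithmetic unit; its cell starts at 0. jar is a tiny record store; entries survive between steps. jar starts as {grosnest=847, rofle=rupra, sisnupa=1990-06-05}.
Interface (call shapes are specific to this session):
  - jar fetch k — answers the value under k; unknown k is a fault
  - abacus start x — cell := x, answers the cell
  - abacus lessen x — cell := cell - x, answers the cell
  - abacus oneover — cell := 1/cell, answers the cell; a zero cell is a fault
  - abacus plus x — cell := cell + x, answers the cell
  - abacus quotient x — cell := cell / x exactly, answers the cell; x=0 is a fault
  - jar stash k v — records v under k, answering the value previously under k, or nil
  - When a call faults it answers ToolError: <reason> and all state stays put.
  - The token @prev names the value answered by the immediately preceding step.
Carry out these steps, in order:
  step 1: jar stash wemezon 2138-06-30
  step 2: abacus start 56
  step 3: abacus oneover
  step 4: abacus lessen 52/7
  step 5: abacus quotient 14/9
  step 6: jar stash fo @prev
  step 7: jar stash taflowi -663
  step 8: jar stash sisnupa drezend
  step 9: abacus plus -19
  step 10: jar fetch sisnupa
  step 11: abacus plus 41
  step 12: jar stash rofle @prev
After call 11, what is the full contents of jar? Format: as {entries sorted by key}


Answer: {fo=-3735/784, grosnest=847, rofle=rupra, sisnupa=drezend, taflowi=-663, wemezon=2138-06-30}

Derivation:
Calling jar stash with k='wemezon', v='2138-06-30', which returns nil.
Then abacus start with x='56', and observe 56.
Next I call abacus oneover(), and see 1/56.
Using abacus lessen with x='52/7', — result: -415/56.
I call abacus quotient with x='14/9': -3735/784.
Using jar stash with k='fo', v='@prev', which returns nil.
Calling jar stash with k='taflowi', v='-663', → nil.
Using jar stash with k='sisnupa', v='drezend', — result: 1990-06-05.
Then abacus plus with x='-19', and get -18631/784.
Invoking jar fetch with k='sisnupa', which returns drezend.
I call abacus plus with x='41', — result: 13513/784.
Now I run jar stash with k='rofle', v='@prev': rupra.


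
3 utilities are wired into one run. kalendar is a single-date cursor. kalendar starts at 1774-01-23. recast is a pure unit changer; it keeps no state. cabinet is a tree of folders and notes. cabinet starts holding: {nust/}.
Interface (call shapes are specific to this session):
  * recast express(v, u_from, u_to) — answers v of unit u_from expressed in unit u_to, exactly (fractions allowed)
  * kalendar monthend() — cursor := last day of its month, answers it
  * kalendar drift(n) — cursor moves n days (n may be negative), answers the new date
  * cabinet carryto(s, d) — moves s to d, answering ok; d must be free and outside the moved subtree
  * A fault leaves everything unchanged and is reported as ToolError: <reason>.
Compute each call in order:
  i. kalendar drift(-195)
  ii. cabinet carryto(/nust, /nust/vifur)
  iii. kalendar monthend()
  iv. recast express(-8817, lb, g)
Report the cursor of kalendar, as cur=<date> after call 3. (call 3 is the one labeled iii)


Answer: cur=1773-07-31

Derivation:
% kalendar drift(-195) ~> 1773-07-12
% cabinet carryto(/nust, /nust/vifur) ~> ToolError: into itself
% kalendar monthend() ~> 1773-07-31
% recast express(-8817, lb, g) ~> -399932392629/100000


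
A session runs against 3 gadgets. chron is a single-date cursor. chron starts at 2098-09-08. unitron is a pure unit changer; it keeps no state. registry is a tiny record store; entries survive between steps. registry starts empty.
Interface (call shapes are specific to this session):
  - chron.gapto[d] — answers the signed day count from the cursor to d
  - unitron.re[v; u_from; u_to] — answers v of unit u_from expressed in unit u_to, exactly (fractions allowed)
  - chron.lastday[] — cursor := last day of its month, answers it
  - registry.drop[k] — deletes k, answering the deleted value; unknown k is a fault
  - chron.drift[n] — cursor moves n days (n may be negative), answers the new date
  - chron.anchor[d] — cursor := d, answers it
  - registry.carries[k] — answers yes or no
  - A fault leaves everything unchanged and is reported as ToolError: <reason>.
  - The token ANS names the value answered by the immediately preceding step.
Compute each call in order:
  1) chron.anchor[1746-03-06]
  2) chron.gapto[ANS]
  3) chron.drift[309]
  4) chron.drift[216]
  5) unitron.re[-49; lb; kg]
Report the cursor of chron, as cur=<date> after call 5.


$ chron.anchor 1746-03-06
  1746-03-06
$ chron.gapto ANS
  0
$ chron.drift 309
  1747-01-09
$ chron.drift 216
  1747-08-13
$ unitron.re -49 lb kg
  -2222602613/100000000

Answer: cur=1747-08-13


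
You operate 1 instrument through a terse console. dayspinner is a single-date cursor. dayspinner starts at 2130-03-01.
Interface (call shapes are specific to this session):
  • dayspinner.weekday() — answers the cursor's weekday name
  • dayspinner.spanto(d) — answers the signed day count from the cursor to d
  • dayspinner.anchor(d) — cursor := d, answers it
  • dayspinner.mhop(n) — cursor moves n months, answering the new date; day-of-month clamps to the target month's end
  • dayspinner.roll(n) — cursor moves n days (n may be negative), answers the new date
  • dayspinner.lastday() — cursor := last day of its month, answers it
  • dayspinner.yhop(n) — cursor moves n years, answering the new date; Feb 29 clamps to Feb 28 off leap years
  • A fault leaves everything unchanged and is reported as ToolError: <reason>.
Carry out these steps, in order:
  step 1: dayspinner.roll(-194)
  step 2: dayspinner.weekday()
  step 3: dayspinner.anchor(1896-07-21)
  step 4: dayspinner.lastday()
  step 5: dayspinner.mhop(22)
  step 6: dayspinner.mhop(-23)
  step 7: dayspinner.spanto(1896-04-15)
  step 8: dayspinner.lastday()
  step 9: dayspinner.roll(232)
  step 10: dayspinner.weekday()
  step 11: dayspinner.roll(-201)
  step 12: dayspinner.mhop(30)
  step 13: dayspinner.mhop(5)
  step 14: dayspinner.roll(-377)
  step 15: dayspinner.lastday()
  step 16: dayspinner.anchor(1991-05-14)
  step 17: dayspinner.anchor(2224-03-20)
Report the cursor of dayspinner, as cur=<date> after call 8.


Answer: cur=1896-06-30

Derivation:
·→ dayspinner.roll(n→-194)
·← 2129-08-19
·→ dayspinner.weekday()
·← Friday
·→ dayspinner.anchor(d→1896-07-21)
·← 1896-07-21
·→ dayspinner.lastday()
·← 1896-07-31
·→ dayspinner.mhop(n→22)
·← 1898-05-31
·→ dayspinner.mhop(n→-23)
·← 1896-06-30
·→ dayspinner.spanto(d→1896-04-15)
·← -76
·→ dayspinner.lastday()
·← 1896-06-30
·→ dayspinner.roll(n→232)
·← 1897-02-17
·→ dayspinner.weekday()
·← Wednesday
·→ dayspinner.roll(n→-201)
·← 1896-07-31
·→ dayspinner.mhop(n→30)
·← 1899-01-31
·→ dayspinner.mhop(n→5)
·← 1899-06-30
·→ dayspinner.roll(n→-377)
·← 1898-06-18
·→ dayspinner.lastday()
·← 1898-06-30
·→ dayspinner.anchor(d→1991-05-14)
·← 1991-05-14
·→ dayspinner.anchor(d→2224-03-20)
·← 2224-03-20


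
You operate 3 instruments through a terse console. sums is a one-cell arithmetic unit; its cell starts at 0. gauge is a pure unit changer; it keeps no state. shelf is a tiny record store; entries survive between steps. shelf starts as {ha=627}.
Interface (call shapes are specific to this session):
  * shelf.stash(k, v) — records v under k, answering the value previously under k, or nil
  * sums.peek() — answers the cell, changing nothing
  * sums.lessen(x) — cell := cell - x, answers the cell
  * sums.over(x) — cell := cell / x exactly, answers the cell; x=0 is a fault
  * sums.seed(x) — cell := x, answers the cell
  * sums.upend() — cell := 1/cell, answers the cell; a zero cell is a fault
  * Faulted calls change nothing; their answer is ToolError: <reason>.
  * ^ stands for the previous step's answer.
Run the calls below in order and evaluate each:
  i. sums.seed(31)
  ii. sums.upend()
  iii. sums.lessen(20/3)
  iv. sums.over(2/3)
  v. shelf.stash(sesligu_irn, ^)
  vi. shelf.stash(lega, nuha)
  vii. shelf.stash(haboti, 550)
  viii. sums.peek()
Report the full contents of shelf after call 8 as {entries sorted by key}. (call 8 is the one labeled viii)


Answer: {ha=627, haboti=550, lega=nuha, sesligu_irn=-617/62}

Derivation:
Do: seed[x='31']
See: 31
Do: upend[]
See: 1/31
Do: lessen[x='20/3']
See: -617/93
Do: over[x='2/3']
See: -617/62
Do: stash[k='sesligu_irn'; v='^']
See: nil
Do: stash[k='lega'; v='nuha']
See: nil
Do: stash[k='haboti'; v='550']
See: nil
Do: peek[]
See: -617/62


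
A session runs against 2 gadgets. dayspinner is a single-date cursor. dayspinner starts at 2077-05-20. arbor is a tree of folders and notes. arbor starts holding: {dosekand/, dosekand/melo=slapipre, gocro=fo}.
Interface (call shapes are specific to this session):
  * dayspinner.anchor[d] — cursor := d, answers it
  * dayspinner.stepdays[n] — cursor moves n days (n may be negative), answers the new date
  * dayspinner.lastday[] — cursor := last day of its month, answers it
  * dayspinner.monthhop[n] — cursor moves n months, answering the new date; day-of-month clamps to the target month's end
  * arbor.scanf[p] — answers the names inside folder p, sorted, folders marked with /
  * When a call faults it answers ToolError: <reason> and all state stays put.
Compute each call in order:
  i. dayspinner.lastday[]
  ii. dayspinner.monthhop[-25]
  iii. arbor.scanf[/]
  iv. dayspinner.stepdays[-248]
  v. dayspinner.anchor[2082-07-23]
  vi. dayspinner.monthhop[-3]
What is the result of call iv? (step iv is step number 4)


~$ dayspinner.lastday
:: 2077-05-31
~$ dayspinner.monthhop n=-25
:: 2075-04-30
~$ arbor.scanf p=/
:: [dosekand/, gocro]
~$ dayspinner.stepdays n=-248
:: 2074-08-25
~$ dayspinner.anchor d=2082-07-23
:: 2082-07-23
~$ dayspinner.monthhop n=-3
:: 2082-04-23

Answer: 2074-08-25


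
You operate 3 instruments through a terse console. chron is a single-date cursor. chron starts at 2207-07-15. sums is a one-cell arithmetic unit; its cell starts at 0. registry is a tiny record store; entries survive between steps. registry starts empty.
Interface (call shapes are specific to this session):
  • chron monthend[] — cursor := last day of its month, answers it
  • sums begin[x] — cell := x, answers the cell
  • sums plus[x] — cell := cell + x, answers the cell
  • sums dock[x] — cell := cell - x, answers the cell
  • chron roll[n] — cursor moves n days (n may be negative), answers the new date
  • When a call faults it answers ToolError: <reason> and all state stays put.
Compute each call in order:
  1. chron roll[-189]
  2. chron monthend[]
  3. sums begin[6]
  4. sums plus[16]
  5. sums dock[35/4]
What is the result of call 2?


Answer: 2207-01-31

Derivation:
I try chron roll passing -189, giving 2207-01-07.
Then chron monthend(): 2207-01-31.
I use sums begin passing 6, and get 6.
Now I run sums plus passing 16, and observe 22.
Invoking sums dock passing 35/4, and see 53/4.


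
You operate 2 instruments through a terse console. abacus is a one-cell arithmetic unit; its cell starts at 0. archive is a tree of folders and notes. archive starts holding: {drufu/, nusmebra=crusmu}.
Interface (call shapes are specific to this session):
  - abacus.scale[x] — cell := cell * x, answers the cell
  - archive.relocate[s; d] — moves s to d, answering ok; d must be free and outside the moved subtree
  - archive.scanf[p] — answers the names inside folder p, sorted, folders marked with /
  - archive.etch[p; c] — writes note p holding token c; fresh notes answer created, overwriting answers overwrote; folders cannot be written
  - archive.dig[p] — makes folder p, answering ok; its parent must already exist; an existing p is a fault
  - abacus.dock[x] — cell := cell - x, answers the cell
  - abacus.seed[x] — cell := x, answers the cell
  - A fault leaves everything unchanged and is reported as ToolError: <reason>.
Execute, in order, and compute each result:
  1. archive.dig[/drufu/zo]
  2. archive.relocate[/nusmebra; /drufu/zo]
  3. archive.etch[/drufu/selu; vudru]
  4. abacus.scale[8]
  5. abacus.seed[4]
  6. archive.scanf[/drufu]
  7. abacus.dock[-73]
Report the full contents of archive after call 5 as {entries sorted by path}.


Answer: {drufu/, drufu/selu=vudru, drufu/zo/, nusmebra=crusmu}

Derivation:
Calling archive.dig passing p→/drufu/zo, and observe ok.
Using archive.relocate passing s→/nusmebra, d→/drufu/zo: ToolError: exists.
Using archive.etch passing p→/drufu/selu, c→vudru, and observe created.
I use abacus.scale passing x→8: 0.
I run abacus.seed passing x→4: 4.
I run archive.scanf passing p→/drufu, → [selu, zo/].
I use abacus.dock passing x→-73, — result: 77.


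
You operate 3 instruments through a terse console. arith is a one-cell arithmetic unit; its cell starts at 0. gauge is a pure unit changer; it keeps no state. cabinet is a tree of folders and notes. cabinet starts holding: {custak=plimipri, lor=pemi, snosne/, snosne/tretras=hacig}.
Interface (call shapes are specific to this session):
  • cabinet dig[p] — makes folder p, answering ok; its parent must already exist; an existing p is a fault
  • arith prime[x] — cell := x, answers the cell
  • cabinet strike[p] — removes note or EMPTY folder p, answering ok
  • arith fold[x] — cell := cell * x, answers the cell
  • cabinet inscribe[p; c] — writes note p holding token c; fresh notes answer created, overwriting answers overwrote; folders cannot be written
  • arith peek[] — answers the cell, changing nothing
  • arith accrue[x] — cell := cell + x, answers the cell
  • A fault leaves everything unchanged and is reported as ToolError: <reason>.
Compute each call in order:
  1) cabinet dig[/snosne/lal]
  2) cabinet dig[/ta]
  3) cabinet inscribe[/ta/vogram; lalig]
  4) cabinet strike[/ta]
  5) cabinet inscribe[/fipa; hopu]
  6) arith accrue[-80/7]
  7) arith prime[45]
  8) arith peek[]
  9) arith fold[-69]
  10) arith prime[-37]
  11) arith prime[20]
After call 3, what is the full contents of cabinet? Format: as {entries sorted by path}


Answer: {custak=plimipri, lor=pemi, snosne/, snosne/lal/, snosne/tretras=hacig, ta/, ta/vogram=lalig}

Derivation:
# cabinet dig(p=/snosne/lal) == ok
# cabinet dig(p=/ta) == ok
# cabinet inscribe(p=/ta/vogram, c=lalig) == created
# cabinet strike(p=/ta) == ToolError: not empty
# cabinet inscribe(p=/fipa, c=hopu) == created
# arith accrue(x=-80/7) == -80/7
# arith prime(x=45) == 45
# arith peek() == 45
# arith fold(x=-69) == -3105
# arith prime(x=-37) == -37
# arith prime(x=20) == 20
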